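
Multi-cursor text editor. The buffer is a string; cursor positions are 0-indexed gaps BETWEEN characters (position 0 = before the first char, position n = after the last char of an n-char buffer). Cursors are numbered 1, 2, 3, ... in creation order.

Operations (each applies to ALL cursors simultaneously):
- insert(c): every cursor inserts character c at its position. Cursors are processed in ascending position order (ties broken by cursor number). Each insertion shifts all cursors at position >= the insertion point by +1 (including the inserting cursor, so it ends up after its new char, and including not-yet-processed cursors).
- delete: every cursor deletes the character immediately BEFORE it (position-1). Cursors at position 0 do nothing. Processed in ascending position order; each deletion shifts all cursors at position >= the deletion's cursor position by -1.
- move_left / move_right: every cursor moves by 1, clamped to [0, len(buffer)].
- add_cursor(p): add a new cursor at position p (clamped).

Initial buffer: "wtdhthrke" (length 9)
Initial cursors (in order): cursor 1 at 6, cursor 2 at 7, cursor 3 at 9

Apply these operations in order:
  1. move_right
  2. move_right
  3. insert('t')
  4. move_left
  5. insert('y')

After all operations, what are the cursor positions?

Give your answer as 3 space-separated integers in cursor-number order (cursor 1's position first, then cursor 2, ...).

After op 1 (move_right): buffer="wtdhthrke" (len 9), cursors c1@7 c2@8 c3@9, authorship .........
After op 2 (move_right): buffer="wtdhthrke" (len 9), cursors c1@8 c2@9 c3@9, authorship .........
After op 3 (insert('t')): buffer="wtdhthrktett" (len 12), cursors c1@9 c2@12 c3@12, authorship ........1.23
After op 4 (move_left): buffer="wtdhthrktett" (len 12), cursors c1@8 c2@11 c3@11, authorship ........1.23
After op 5 (insert('y')): buffer="wtdhthrkytetyyt" (len 15), cursors c1@9 c2@14 c3@14, authorship ........11.2233

Answer: 9 14 14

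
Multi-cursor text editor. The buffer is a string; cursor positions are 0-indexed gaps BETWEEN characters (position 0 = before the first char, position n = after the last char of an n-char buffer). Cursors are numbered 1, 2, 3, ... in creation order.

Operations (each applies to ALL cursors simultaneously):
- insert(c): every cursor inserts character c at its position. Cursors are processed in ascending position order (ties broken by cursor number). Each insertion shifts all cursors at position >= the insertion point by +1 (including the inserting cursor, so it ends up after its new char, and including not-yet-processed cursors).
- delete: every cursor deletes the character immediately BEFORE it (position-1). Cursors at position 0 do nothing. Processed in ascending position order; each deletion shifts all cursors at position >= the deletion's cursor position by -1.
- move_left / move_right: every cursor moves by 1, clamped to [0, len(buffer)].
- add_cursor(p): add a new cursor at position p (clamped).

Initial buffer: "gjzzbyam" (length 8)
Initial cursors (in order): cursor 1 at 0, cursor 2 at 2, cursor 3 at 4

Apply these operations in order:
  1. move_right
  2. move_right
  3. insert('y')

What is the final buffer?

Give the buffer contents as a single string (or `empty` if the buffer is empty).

After op 1 (move_right): buffer="gjzzbyam" (len 8), cursors c1@1 c2@3 c3@5, authorship ........
After op 2 (move_right): buffer="gjzzbyam" (len 8), cursors c1@2 c2@4 c3@6, authorship ........
After op 3 (insert('y')): buffer="gjyzzybyyam" (len 11), cursors c1@3 c2@6 c3@9, authorship ..1..2..3..

Answer: gjyzzybyyam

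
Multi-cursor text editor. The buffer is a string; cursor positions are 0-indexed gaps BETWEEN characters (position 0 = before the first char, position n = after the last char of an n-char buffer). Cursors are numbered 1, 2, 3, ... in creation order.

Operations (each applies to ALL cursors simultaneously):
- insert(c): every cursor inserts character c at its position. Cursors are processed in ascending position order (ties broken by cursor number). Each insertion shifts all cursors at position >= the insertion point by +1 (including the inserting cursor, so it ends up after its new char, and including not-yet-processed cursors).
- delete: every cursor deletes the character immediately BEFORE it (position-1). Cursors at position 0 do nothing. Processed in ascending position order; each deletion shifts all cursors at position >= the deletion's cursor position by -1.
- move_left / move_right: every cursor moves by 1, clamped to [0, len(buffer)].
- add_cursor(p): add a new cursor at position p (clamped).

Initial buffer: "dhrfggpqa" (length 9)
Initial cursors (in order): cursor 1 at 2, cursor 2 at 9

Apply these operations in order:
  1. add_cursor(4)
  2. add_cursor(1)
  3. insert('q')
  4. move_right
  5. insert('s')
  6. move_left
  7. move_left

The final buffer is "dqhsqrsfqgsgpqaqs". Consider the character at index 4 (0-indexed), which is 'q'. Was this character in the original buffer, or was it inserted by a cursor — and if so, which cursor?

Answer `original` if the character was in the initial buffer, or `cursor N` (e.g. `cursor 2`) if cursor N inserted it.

Answer: cursor 1

Derivation:
After op 1 (add_cursor(4)): buffer="dhrfggpqa" (len 9), cursors c1@2 c3@4 c2@9, authorship .........
After op 2 (add_cursor(1)): buffer="dhrfggpqa" (len 9), cursors c4@1 c1@2 c3@4 c2@9, authorship .........
After op 3 (insert('q')): buffer="dqhqrfqggpqaq" (len 13), cursors c4@2 c1@4 c3@7 c2@13, authorship .4.1..3.....2
After op 4 (move_right): buffer="dqhqrfqggpqaq" (len 13), cursors c4@3 c1@5 c3@8 c2@13, authorship .4.1..3.....2
After op 5 (insert('s')): buffer="dqhsqrsfqgsgpqaqs" (len 17), cursors c4@4 c1@7 c3@11 c2@17, authorship .4.41.1.3.3....22
After op 6 (move_left): buffer="dqhsqrsfqgsgpqaqs" (len 17), cursors c4@3 c1@6 c3@10 c2@16, authorship .4.41.1.3.3....22
After op 7 (move_left): buffer="dqhsqrsfqgsgpqaqs" (len 17), cursors c4@2 c1@5 c3@9 c2@15, authorship .4.41.1.3.3....22
Authorship (.=original, N=cursor N): . 4 . 4 1 . 1 . 3 . 3 . . . . 2 2
Index 4: author = 1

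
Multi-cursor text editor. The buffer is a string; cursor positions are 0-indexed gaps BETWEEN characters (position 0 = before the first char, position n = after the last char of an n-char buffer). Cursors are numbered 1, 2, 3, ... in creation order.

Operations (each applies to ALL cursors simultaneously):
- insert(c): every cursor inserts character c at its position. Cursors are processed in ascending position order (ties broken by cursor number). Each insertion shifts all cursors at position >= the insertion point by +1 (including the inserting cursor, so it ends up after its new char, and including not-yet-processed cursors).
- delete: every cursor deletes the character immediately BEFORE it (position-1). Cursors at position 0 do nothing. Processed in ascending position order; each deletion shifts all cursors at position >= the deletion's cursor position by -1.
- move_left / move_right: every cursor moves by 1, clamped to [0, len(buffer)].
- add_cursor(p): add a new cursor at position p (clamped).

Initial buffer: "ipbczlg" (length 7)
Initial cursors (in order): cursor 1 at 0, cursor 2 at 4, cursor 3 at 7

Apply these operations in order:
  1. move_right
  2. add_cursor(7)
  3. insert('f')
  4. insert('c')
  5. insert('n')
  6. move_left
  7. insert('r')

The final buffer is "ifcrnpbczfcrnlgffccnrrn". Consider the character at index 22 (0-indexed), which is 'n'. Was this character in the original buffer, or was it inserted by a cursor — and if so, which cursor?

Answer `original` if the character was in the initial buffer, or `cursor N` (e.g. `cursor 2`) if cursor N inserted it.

After op 1 (move_right): buffer="ipbczlg" (len 7), cursors c1@1 c2@5 c3@7, authorship .......
After op 2 (add_cursor(7)): buffer="ipbczlg" (len 7), cursors c1@1 c2@5 c3@7 c4@7, authorship .......
After op 3 (insert('f')): buffer="ifpbczflgff" (len 11), cursors c1@2 c2@7 c3@11 c4@11, authorship .1....2..34
After op 4 (insert('c')): buffer="ifcpbczfclgffcc" (len 15), cursors c1@3 c2@9 c3@15 c4@15, authorship .11....22..3434
After op 5 (insert('n')): buffer="ifcnpbczfcnlgffccnn" (len 19), cursors c1@4 c2@11 c3@19 c4@19, authorship .111....222..343434
After op 6 (move_left): buffer="ifcnpbczfcnlgffccnn" (len 19), cursors c1@3 c2@10 c3@18 c4@18, authorship .111....222..343434
After op 7 (insert('r')): buffer="ifcrnpbczfcrnlgffccnrrn" (len 23), cursors c1@4 c2@12 c3@22 c4@22, authorship .1111....2222..34343344
Authorship (.=original, N=cursor N): . 1 1 1 1 . . . . 2 2 2 2 . . 3 4 3 4 3 3 4 4
Index 22: author = 4

Answer: cursor 4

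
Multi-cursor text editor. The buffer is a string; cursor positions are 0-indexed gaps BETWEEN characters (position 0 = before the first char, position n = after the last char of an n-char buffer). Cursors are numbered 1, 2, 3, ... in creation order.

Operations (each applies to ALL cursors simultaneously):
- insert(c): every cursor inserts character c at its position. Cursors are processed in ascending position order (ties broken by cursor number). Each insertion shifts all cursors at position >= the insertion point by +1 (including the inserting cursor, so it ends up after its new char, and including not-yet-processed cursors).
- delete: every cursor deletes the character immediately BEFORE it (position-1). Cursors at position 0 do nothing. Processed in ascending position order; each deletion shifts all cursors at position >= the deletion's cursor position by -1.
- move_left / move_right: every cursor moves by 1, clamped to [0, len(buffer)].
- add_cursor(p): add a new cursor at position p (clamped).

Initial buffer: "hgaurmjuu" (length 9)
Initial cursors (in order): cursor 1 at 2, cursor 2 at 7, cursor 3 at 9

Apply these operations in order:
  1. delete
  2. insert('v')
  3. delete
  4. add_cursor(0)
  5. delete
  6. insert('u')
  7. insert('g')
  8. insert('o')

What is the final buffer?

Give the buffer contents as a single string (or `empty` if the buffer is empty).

Answer: uuggooauruuggoo

Derivation:
After op 1 (delete): buffer="haurmu" (len 6), cursors c1@1 c2@5 c3@6, authorship ......
After op 2 (insert('v')): buffer="hvaurmvuv" (len 9), cursors c1@2 c2@7 c3@9, authorship .1....2.3
After op 3 (delete): buffer="haurmu" (len 6), cursors c1@1 c2@5 c3@6, authorship ......
After op 4 (add_cursor(0)): buffer="haurmu" (len 6), cursors c4@0 c1@1 c2@5 c3@6, authorship ......
After op 5 (delete): buffer="aur" (len 3), cursors c1@0 c4@0 c2@3 c3@3, authorship ...
After op 6 (insert('u')): buffer="uuauruu" (len 7), cursors c1@2 c4@2 c2@7 c3@7, authorship 14...23
After op 7 (insert('g')): buffer="uuggauruugg" (len 11), cursors c1@4 c4@4 c2@11 c3@11, authorship 1414...2323
After op 8 (insert('o')): buffer="uuggooauruuggoo" (len 15), cursors c1@6 c4@6 c2@15 c3@15, authorship 141414...232323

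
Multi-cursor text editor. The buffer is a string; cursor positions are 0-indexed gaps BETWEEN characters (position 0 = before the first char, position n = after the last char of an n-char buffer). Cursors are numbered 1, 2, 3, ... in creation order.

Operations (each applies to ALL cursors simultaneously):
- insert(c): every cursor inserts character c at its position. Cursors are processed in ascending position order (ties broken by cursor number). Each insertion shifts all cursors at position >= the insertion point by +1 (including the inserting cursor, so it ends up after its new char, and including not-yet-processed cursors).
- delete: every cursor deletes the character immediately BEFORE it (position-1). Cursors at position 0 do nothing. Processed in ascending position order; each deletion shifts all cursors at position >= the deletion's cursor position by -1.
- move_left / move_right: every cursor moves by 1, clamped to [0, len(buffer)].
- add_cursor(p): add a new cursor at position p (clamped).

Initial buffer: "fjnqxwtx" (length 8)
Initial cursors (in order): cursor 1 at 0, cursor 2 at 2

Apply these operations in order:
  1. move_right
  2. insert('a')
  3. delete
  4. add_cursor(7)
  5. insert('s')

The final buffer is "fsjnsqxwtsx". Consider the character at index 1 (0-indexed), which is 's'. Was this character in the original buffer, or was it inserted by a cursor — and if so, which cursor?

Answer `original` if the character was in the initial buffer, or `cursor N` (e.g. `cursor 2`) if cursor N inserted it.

Answer: cursor 1

Derivation:
After op 1 (move_right): buffer="fjnqxwtx" (len 8), cursors c1@1 c2@3, authorship ........
After op 2 (insert('a')): buffer="fajnaqxwtx" (len 10), cursors c1@2 c2@5, authorship .1..2.....
After op 3 (delete): buffer="fjnqxwtx" (len 8), cursors c1@1 c2@3, authorship ........
After op 4 (add_cursor(7)): buffer="fjnqxwtx" (len 8), cursors c1@1 c2@3 c3@7, authorship ........
After op 5 (insert('s')): buffer="fsjnsqxwtsx" (len 11), cursors c1@2 c2@5 c3@10, authorship .1..2....3.
Authorship (.=original, N=cursor N): . 1 . . 2 . . . . 3 .
Index 1: author = 1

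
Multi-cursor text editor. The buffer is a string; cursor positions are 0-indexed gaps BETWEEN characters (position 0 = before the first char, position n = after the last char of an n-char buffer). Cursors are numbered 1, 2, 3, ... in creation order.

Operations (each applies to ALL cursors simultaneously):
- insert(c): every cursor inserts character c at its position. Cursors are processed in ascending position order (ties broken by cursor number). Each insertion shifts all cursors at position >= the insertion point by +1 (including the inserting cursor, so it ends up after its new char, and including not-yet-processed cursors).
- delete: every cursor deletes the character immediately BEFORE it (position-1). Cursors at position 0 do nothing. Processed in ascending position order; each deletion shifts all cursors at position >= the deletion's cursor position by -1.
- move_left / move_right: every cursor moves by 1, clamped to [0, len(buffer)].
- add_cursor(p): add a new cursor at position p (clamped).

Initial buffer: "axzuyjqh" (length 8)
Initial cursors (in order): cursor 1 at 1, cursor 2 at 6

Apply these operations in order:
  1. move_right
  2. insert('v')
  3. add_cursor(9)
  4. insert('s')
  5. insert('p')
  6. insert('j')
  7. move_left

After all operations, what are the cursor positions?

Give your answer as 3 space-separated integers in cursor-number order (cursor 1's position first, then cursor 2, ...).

After op 1 (move_right): buffer="axzuyjqh" (len 8), cursors c1@2 c2@7, authorship ........
After op 2 (insert('v')): buffer="axvzuyjqvh" (len 10), cursors c1@3 c2@9, authorship ..1.....2.
After op 3 (add_cursor(9)): buffer="axvzuyjqvh" (len 10), cursors c1@3 c2@9 c3@9, authorship ..1.....2.
After op 4 (insert('s')): buffer="axvszuyjqvssh" (len 13), cursors c1@4 c2@12 c3@12, authorship ..11.....223.
After op 5 (insert('p')): buffer="axvspzuyjqvsspph" (len 16), cursors c1@5 c2@15 c3@15, authorship ..111.....22323.
After op 6 (insert('j')): buffer="axvspjzuyjqvssppjjh" (len 19), cursors c1@6 c2@18 c3@18, authorship ..1111.....2232323.
After op 7 (move_left): buffer="axvspjzuyjqvssppjjh" (len 19), cursors c1@5 c2@17 c3@17, authorship ..1111.....2232323.

Answer: 5 17 17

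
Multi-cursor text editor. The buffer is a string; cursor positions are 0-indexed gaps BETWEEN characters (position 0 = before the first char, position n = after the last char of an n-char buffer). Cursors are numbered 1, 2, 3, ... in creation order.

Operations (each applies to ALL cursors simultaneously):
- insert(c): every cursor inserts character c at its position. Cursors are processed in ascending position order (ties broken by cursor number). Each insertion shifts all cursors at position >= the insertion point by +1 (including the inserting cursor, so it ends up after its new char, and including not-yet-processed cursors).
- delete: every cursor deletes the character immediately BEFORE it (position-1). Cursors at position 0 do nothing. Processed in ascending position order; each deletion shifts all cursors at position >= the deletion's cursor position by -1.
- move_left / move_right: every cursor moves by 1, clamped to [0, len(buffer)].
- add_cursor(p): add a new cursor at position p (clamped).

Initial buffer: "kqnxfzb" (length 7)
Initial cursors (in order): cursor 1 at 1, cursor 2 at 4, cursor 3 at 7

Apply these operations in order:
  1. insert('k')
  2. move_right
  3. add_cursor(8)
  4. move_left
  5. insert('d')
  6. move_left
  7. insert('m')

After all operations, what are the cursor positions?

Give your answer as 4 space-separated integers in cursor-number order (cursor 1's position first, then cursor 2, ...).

Answer: 3 9 16 12

Derivation:
After op 1 (insert('k')): buffer="kkqnxkfzbk" (len 10), cursors c1@2 c2@6 c3@10, authorship .1...2...3
After op 2 (move_right): buffer="kkqnxkfzbk" (len 10), cursors c1@3 c2@7 c3@10, authorship .1...2...3
After op 3 (add_cursor(8)): buffer="kkqnxkfzbk" (len 10), cursors c1@3 c2@7 c4@8 c3@10, authorship .1...2...3
After op 4 (move_left): buffer="kkqnxkfzbk" (len 10), cursors c1@2 c2@6 c4@7 c3@9, authorship .1...2...3
After op 5 (insert('d')): buffer="kkdqnxkdfdzbdk" (len 14), cursors c1@3 c2@8 c4@10 c3@13, authorship .11...22.4..33
After op 6 (move_left): buffer="kkdqnxkdfdzbdk" (len 14), cursors c1@2 c2@7 c4@9 c3@12, authorship .11...22.4..33
After op 7 (insert('m')): buffer="kkmdqnxkmdfmdzbmdk" (len 18), cursors c1@3 c2@9 c4@12 c3@16, authorship .111...222.44..333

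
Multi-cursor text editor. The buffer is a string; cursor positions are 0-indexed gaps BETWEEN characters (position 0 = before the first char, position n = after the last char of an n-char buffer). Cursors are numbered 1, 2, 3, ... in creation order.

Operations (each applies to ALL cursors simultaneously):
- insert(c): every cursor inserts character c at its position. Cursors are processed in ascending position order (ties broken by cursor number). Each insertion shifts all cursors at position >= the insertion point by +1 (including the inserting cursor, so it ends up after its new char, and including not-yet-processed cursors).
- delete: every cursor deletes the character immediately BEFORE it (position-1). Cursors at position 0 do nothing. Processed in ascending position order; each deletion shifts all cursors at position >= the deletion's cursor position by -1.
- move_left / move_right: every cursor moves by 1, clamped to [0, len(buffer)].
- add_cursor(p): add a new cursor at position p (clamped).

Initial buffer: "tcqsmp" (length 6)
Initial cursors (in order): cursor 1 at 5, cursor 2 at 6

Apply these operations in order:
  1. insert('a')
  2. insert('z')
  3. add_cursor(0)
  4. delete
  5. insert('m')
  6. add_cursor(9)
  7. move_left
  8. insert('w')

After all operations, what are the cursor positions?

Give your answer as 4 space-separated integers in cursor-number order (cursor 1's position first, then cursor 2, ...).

Answer: 9 14 1 11

Derivation:
After op 1 (insert('a')): buffer="tcqsmapa" (len 8), cursors c1@6 c2@8, authorship .....1.2
After op 2 (insert('z')): buffer="tcqsmazpaz" (len 10), cursors c1@7 c2@10, authorship .....11.22
After op 3 (add_cursor(0)): buffer="tcqsmazpaz" (len 10), cursors c3@0 c1@7 c2@10, authorship .....11.22
After op 4 (delete): buffer="tcqsmapa" (len 8), cursors c3@0 c1@6 c2@8, authorship .....1.2
After op 5 (insert('m')): buffer="mtcqsmampam" (len 11), cursors c3@1 c1@8 c2@11, authorship 3.....11.22
After op 6 (add_cursor(9)): buffer="mtcqsmampam" (len 11), cursors c3@1 c1@8 c4@9 c2@11, authorship 3.....11.22
After op 7 (move_left): buffer="mtcqsmampam" (len 11), cursors c3@0 c1@7 c4@8 c2@10, authorship 3.....11.22
After op 8 (insert('w')): buffer="wmtcqsmawmwpawm" (len 15), cursors c3@1 c1@9 c4@11 c2@14, authorship 33.....1114.222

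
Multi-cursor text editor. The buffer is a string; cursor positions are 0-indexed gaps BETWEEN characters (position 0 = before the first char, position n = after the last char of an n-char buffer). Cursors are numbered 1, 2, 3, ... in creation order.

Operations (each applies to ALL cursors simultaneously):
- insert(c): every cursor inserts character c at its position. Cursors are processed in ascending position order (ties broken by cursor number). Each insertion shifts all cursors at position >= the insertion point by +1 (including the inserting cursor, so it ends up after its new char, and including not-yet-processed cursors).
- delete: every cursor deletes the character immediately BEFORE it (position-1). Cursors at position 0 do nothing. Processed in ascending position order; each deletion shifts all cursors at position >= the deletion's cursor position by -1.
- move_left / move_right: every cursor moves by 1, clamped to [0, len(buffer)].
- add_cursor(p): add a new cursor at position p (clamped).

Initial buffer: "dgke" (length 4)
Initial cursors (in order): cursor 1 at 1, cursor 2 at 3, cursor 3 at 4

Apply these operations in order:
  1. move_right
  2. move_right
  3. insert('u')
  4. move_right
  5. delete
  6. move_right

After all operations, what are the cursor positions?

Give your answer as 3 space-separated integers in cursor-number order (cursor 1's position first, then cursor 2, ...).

Answer: 4 4 4

Derivation:
After op 1 (move_right): buffer="dgke" (len 4), cursors c1@2 c2@4 c3@4, authorship ....
After op 2 (move_right): buffer="dgke" (len 4), cursors c1@3 c2@4 c3@4, authorship ....
After op 3 (insert('u')): buffer="dgkueuu" (len 7), cursors c1@4 c2@7 c3@7, authorship ...1.23
After op 4 (move_right): buffer="dgkueuu" (len 7), cursors c1@5 c2@7 c3@7, authorship ...1.23
After op 5 (delete): buffer="dgku" (len 4), cursors c1@4 c2@4 c3@4, authorship ...1
After op 6 (move_right): buffer="dgku" (len 4), cursors c1@4 c2@4 c3@4, authorship ...1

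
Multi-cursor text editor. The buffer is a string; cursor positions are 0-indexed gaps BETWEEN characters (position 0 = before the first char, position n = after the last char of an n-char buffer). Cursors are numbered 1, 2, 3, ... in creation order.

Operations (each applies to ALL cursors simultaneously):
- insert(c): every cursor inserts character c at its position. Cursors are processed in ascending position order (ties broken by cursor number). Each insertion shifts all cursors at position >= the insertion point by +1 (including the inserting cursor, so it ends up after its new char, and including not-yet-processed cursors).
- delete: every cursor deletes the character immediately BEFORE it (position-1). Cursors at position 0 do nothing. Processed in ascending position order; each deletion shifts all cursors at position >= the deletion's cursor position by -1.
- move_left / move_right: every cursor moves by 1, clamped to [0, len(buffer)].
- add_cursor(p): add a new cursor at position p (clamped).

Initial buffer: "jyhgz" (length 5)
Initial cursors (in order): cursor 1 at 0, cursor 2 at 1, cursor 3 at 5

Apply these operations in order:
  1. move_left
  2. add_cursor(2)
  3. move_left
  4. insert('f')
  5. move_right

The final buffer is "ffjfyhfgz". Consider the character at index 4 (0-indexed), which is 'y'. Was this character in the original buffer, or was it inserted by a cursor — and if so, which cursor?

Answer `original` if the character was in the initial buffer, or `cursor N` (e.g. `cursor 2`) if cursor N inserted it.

After op 1 (move_left): buffer="jyhgz" (len 5), cursors c1@0 c2@0 c3@4, authorship .....
After op 2 (add_cursor(2)): buffer="jyhgz" (len 5), cursors c1@0 c2@0 c4@2 c3@4, authorship .....
After op 3 (move_left): buffer="jyhgz" (len 5), cursors c1@0 c2@0 c4@1 c3@3, authorship .....
After op 4 (insert('f')): buffer="ffjfyhfgz" (len 9), cursors c1@2 c2@2 c4@4 c3@7, authorship 12.4..3..
After op 5 (move_right): buffer="ffjfyhfgz" (len 9), cursors c1@3 c2@3 c4@5 c3@8, authorship 12.4..3..
Authorship (.=original, N=cursor N): 1 2 . 4 . . 3 . .
Index 4: author = original

Answer: original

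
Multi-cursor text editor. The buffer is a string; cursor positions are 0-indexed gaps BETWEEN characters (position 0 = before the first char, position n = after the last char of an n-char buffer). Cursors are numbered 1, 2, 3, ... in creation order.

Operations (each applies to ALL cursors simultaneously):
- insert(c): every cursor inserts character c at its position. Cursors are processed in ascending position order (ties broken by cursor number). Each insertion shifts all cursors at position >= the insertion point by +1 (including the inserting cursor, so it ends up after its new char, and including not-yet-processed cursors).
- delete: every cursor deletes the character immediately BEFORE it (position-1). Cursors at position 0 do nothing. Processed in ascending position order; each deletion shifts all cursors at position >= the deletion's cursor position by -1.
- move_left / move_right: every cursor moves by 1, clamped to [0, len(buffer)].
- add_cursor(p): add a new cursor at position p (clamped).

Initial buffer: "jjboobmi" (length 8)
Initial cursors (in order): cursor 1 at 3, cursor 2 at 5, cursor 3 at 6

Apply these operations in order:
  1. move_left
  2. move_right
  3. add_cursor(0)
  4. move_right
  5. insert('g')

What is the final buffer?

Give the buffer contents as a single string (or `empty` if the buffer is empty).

After op 1 (move_left): buffer="jjboobmi" (len 8), cursors c1@2 c2@4 c3@5, authorship ........
After op 2 (move_right): buffer="jjboobmi" (len 8), cursors c1@3 c2@5 c3@6, authorship ........
After op 3 (add_cursor(0)): buffer="jjboobmi" (len 8), cursors c4@0 c1@3 c2@5 c3@6, authorship ........
After op 4 (move_right): buffer="jjboobmi" (len 8), cursors c4@1 c1@4 c2@6 c3@7, authorship ........
After op 5 (insert('g')): buffer="jgjbogobgmgi" (len 12), cursors c4@2 c1@6 c2@9 c3@11, authorship .4...1..2.3.

Answer: jgjbogobgmgi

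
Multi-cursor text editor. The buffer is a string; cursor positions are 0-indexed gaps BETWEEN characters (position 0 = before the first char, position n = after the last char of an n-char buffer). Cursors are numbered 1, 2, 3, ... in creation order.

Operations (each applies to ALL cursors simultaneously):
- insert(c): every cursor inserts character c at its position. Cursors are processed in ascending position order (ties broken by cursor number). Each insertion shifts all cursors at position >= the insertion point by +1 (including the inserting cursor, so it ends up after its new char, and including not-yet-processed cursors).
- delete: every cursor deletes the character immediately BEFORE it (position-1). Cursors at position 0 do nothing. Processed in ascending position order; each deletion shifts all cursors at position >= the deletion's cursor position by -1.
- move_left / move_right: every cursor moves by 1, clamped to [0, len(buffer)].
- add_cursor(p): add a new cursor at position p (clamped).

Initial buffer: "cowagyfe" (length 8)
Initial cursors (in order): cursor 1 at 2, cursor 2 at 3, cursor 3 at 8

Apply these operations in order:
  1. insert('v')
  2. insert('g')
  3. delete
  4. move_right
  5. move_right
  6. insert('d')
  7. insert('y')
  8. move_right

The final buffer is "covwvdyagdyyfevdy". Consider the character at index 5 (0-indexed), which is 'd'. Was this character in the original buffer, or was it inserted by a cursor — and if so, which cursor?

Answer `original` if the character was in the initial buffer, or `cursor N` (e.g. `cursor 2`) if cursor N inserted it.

After op 1 (insert('v')): buffer="covwvagyfev" (len 11), cursors c1@3 c2@5 c3@11, authorship ..1.2.....3
After op 2 (insert('g')): buffer="covgwvgagyfevg" (len 14), cursors c1@4 c2@7 c3@14, authorship ..11.22.....33
After op 3 (delete): buffer="covwvagyfev" (len 11), cursors c1@3 c2@5 c3@11, authorship ..1.2.....3
After op 4 (move_right): buffer="covwvagyfev" (len 11), cursors c1@4 c2@6 c3@11, authorship ..1.2.....3
After op 5 (move_right): buffer="covwvagyfev" (len 11), cursors c1@5 c2@7 c3@11, authorship ..1.2.....3
After op 6 (insert('d')): buffer="covwvdagdyfevd" (len 14), cursors c1@6 c2@9 c3@14, authorship ..1.21..2...33
After op 7 (insert('y')): buffer="covwvdyagdyyfevdy" (len 17), cursors c1@7 c2@11 c3@17, authorship ..1.211..22...333
After op 8 (move_right): buffer="covwvdyagdyyfevdy" (len 17), cursors c1@8 c2@12 c3@17, authorship ..1.211..22...333
Authorship (.=original, N=cursor N): . . 1 . 2 1 1 . . 2 2 . . . 3 3 3
Index 5: author = 1

Answer: cursor 1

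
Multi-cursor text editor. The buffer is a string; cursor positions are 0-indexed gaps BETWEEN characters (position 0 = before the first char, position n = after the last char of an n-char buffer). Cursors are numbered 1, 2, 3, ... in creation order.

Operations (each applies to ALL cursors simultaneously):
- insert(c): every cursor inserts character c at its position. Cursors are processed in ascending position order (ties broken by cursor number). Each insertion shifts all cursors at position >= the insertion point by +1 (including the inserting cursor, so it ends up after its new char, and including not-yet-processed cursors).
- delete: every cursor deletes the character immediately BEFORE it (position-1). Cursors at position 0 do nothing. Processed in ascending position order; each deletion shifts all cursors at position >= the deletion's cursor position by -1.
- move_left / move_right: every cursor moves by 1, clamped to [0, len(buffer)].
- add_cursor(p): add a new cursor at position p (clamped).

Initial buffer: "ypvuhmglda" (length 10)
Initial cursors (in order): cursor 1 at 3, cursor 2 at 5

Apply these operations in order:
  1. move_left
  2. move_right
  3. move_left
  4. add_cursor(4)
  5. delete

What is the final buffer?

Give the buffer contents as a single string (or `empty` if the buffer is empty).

Answer: yhmglda

Derivation:
After op 1 (move_left): buffer="ypvuhmglda" (len 10), cursors c1@2 c2@4, authorship ..........
After op 2 (move_right): buffer="ypvuhmglda" (len 10), cursors c1@3 c2@5, authorship ..........
After op 3 (move_left): buffer="ypvuhmglda" (len 10), cursors c1@2 c2@4, authorship ..........
After op 4 (add_cursor(4)): buffer="ypvuhmglda" (len 10), cursors c1@2 c2@4 c3@4, authorship ..........
After op 5 (delete): buffer="yhmglda" (len 7), cursors c1@1 c2@1 c3@1, authorship .......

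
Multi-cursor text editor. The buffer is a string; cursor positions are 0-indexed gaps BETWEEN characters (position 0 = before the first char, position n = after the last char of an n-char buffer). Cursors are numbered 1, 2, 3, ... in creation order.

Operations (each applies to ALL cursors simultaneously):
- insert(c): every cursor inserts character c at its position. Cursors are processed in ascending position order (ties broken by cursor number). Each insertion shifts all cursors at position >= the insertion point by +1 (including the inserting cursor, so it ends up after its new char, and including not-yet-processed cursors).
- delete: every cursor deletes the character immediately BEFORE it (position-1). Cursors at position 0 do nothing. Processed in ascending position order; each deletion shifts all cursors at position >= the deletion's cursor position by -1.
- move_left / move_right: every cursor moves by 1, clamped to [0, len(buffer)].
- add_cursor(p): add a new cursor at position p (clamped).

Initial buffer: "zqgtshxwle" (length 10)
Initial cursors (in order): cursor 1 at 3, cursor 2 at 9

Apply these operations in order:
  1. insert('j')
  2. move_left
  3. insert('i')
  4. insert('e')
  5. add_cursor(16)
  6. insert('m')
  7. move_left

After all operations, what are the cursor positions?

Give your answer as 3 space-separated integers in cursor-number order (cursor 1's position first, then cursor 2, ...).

Answer: 5 15 18

Derivation:
After op 1 (insert('j')): buffer="zqgjtshxwlje" (len 12), cursors c1@4 c2@11, authorship ...1......2.
After op 2 (move_left): buffer="zqgjtshxwlje" (len 12), cursors c1@3 c2@10, authorship ...1......2.
After op 3 (insert('i')): buffer="zqgijtshxwlije" (len 14), cursors c1@4 c2@12, authorship ...11......22.
After op 4 (insert('e')): buffer="zqgiejtshxwlieje" (len 16), cursors c1@5 c2@14, authorship ...111......222.
After op 5 (add_cursor(16)): buffer="zqgiejtshxwlieje" (len 16), cursors c1@5 c2@14 c3@16, authorship ...111......222.
After op 6 (insert('m')): buffer="zqgiemjtshxwliemjem" (len 19), cursors c1@6 c2@16 c3@19, authorship ...1111......2222.3
After op 7 (move_left): buffer="zqgiemjtshxwliemjem" (len 19), cursors c1@5 c2@15 c3@18, authorship ...1111......2222.3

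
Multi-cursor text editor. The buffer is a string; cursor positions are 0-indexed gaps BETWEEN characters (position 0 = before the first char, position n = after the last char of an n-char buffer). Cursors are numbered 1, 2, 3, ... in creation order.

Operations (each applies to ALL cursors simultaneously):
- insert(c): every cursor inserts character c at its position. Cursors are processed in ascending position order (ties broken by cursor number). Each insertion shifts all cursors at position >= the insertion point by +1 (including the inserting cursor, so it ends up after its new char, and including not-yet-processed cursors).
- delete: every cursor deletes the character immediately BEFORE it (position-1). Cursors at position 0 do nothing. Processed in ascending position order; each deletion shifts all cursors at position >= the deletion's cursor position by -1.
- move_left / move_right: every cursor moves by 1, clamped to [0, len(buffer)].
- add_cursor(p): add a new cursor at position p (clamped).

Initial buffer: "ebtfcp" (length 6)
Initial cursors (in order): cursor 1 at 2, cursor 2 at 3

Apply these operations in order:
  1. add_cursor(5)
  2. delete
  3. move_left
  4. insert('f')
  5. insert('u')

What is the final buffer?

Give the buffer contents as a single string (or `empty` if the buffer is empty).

Answer: ffuuefufp

Derivation:
After op 1 (add_cursor(5)): buffer="ebtfcp" (len 6), cursors c1@2 c2@3 c3@5, authorship ......
After op 2 (delete): buffer="efp" (len 3), cursors c1@1 c2@1 c3@2, authorship ...
After op 3 (move_left): buffer="efp" (len 3), cursors c1@0 c2@0 c3@1, authorship ...
After op 4 (insert('f')): buffer="ffeffp" (len 6), cursors c1@2 c2@2 c3@4, authorship 12.3..
After op 5 (insert('u')): buffer="ffuuefufp" (len 9), cursors c1@4 c2@4 c3@7, authorship 1212.33..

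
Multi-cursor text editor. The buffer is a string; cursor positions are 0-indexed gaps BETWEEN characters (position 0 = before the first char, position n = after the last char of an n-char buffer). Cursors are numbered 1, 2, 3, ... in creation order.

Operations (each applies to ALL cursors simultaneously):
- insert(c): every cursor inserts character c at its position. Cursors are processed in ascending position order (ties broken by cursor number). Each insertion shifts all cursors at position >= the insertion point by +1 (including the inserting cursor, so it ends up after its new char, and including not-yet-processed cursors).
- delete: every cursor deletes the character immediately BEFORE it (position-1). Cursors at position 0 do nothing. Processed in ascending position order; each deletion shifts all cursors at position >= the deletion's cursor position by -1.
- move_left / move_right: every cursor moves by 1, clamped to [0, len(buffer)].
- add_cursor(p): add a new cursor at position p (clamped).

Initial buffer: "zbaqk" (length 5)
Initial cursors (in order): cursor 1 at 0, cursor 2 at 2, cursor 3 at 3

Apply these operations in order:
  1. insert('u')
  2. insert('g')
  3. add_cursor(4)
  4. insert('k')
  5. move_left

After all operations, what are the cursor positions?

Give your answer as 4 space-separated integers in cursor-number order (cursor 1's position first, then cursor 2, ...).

After op 1 (insert('u')): buffer="uzbuauqk" (len 8), cursors c1@1 c2@4 c3@6, authorship 1..2.3..
After op 2 (insert('g')): buffer="ugzbugaugqk" (len 11), cursors c1@2 c2@6 c3@9, authorship 11..22.33..
After op 3 (add_cursor(4)): buffer="ugzbugaugqk" (len 11), cursors c1@2 c4@4 c2@6 c3@9, authorship 11..22.33..
After op 4 (insert('k')): buffer="ugkzbkugkaugkqk" (len 15), cursors c1@3 c4@6 c2@9 c3@13, authorship 111..4222.333..
After op 5 (move_left): buffer="ugkzbkugkaugkqk" (len 15), cursors c1@2 c4@5 c2@8 c3@12, authorship 111..4222.333..

Answer: 2 8 12 5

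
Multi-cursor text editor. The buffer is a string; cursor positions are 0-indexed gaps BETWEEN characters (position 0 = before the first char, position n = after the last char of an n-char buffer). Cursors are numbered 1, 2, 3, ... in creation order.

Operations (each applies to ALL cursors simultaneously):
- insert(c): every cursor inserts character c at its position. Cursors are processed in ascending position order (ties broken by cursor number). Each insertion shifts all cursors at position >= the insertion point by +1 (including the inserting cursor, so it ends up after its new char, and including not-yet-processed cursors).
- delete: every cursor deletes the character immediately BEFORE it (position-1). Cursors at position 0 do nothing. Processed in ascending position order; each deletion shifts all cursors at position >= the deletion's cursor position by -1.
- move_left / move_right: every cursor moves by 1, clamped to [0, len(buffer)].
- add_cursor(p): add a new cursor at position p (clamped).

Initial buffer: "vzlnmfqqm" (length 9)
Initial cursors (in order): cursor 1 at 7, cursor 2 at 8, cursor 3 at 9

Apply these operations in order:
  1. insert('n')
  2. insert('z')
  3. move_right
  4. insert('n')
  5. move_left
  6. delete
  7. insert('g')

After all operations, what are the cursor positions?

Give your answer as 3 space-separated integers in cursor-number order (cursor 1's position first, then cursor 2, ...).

Answer: 10 14 17

Derivation:
After op 1 (insert('n')): buffer="vzlnmfqnqnmn" (len 12), cursors c1@8 c2@10 c3@12, authorship .......1.2.3
After op 2 (insert('z')): buffer="vzlnmfqnzqnzmnz" (len 15), cursors c1@9 c2@12 c3@15, authorship .......11.22.33
After op 3 (move_right): buffer="vzlnmfqnzqnzmnz" (len 15), cursors c1@10 c2@13 c3@15, authorship .......11.22.33
After op 4 (insert('n')): buffer="vzlnmfqnzqnnzmnnzn" (len 18), cursors c1@11 c2@15 c3@18, authorship .......11.122.2333
After op 5 (move_left): buffer="vzlnmfqnzqnnzmnnzn" (len 18), cursors c1@10 c2@14 c3@17, authorship .......11.122.2333
After op 6 (delete): buffer="vzlnmfqnznnznnn" (len 15), cursors c1@9 c2@12 c3@14, authorship .......11122233
After op 7 (insert('g')): buffer="vzlnmfqnzgnnzgnngn" (len 18), cursors c1@10 c2@14 c3@17, authorship .......11112222333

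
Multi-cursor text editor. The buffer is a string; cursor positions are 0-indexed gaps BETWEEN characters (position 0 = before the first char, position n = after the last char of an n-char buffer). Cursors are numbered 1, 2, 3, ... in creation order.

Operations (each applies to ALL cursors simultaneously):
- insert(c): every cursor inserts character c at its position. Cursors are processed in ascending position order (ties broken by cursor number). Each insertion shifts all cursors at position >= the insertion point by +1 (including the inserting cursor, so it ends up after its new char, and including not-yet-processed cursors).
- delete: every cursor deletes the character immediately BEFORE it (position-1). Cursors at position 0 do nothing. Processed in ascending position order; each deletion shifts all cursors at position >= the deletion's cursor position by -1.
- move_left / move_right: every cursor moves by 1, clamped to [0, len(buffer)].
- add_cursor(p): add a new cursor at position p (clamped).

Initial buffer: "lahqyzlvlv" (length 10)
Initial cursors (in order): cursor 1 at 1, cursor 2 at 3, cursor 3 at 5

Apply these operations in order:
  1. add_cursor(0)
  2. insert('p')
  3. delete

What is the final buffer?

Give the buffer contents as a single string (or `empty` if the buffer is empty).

Answer: lahqyzlvlv

Derivation:
After op 1 (add_cursor(0)): buffer="lahqyzlvlv" (len 10), cursors c4@0 c1@1 c2@3 c3@5, authorship ..........
After op 2 (insert('p')): buffer="plpahpqypzlvlv" (len 14), cursors c4@1 c1@3 c2@6 c3@9, authorship 4.1..2..3.....
After op 3 (delete): buffer="lahqyzlvlv" (len 10), cursors c4@0 c1@1 c2@3 c3@5, authorship ..........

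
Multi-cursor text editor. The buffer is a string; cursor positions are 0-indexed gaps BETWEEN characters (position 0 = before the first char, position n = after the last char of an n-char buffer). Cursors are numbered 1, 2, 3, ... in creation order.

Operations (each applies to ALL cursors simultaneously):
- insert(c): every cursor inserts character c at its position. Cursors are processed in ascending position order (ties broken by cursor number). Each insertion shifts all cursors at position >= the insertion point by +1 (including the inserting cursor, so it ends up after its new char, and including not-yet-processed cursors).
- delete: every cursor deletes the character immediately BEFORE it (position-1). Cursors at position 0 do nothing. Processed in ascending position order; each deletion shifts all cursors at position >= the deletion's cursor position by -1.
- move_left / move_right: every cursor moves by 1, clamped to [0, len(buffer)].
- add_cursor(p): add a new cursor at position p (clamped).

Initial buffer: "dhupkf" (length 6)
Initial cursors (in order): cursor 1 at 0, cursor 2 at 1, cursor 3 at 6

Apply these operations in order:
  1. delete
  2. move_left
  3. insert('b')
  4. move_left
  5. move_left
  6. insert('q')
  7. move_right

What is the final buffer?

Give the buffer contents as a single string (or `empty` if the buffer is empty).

Answer: qqbbhuqpbk

Derivation:
After op 1 (delete): buffer="hupk" (len 4), cursors c1@0 c2@0 c3@4, authorship ....
After op 2 (move_left): buffer="hupk" (len 4), cursors c1@0 c2@0 c3@3, authorship ....
After op 3 (insert('b')): buffer="bbhupbk" (len 7), cursors c1@2 c2@2 c3@6, authorship 12...3.
After op 4 (move_left): buffer="bbhupbk" (len 7), cursors c1@1 c2@1 c3@5, authorship 12...3.
After op 5 (move_left): buffer="bbhupbk" (len 7), cursors c1@0 c2@0 c3@4, authorship 12...3.
After op 6 (insert('q')): buffer="qqbbhuqpbk" (len 10), cursors c1@2 c2@2 c3@7, authorship 1212..3.3.
After op 7 (move_right): buffer="qqbbhuqpbk" (len 10), cursors c1@3 c2@3 c3@8, authorship 1212..3.3.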